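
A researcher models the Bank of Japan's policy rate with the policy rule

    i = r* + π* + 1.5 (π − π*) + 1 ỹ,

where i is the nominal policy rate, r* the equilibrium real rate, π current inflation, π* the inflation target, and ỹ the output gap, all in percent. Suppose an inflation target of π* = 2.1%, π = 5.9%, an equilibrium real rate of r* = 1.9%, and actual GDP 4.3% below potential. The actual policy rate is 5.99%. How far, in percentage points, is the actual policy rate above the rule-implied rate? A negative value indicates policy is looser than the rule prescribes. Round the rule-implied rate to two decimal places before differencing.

Output 4.3% below potential → ỹ = -4.3.
i = 1.9 + 2.1 + 1.5 × (5.9 − 2.1) + 1 × (-4.3)
   = 1.9 + 2.1 + 5.7 − 4.3 = 5.40
Deviation = 5.99 − 5.40 = 0.59 pp.

0.59 pp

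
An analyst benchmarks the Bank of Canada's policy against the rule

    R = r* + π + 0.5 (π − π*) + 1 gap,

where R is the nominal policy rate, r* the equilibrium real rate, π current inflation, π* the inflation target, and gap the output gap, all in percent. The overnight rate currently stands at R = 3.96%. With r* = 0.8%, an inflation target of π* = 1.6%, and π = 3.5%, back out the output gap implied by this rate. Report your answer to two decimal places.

-1.29%

1 gap = 3.96 − 0.8 − 3.5 − 0.5 × (3.5 − 1.6) = -1.29
gap = -1.29 / 1 = -1.29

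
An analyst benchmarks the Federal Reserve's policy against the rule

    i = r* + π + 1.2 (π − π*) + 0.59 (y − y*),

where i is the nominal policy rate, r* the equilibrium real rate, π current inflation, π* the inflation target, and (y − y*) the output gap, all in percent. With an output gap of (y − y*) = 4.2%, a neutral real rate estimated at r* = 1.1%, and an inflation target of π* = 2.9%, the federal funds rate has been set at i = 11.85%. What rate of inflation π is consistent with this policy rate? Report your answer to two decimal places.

5.34%

Collecting π: i = r* + (1 + 1.2) π − 1.2 π* + 0.59 (y − y*)
2.2 π = 11.85 − 1.1 + 1.2 × 2.9 − 0.59 × 4.2 = 11.752
π = 11.752 / 2.2 = 5.34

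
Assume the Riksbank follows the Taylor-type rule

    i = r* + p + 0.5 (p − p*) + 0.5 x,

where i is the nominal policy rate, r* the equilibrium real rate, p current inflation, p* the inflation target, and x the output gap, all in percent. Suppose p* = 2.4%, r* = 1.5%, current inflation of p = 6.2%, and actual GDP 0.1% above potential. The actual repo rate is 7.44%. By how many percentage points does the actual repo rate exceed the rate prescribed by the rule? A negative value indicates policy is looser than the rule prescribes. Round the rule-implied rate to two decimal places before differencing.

-2.21 pp

Output 0.1% above potential → x = 0.1.
i = 1.5 + 6.2 + 0.5 × (6.2 − 2.4) + 0.5 × 0.1
   = 1.5 + 6.2 + 1.9 + 0.05 = 9.65
Deviation = 7.44 − 9.65 = -2.21 pp.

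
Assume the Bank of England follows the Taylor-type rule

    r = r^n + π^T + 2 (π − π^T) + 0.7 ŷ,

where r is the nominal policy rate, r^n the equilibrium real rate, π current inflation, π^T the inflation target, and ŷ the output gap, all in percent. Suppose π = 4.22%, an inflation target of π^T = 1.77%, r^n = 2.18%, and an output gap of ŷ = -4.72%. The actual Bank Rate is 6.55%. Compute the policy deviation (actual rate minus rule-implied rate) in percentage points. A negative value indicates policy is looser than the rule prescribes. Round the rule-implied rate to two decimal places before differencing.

r = 2.18 + 1.77 + 2 × (4.22 − 1.77) + 0.7 × (-4.72)
   = 2.18 + 1.77 + 4.9 − 3.304 = 5.55
Deviation = 6.55 − 5.55 = 1.00 pp.

1.00 pp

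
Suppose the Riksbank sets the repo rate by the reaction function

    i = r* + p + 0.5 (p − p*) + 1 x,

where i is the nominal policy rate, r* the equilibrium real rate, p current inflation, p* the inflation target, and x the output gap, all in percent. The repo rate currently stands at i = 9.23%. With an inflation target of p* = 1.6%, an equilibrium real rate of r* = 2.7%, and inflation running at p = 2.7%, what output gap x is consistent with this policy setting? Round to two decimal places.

1 x = 9.23 − 2.7 − 2.7 − 0.5 × (2.7 − 1.6) = 3.28
x = 3.28 / 1 = 3.28

3.28%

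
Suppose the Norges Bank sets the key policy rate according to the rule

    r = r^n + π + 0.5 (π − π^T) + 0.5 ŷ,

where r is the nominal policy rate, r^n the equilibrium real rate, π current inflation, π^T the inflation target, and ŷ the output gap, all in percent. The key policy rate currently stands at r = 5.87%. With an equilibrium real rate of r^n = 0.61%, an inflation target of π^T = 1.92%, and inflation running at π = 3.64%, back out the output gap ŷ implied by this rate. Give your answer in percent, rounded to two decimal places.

0.5 ŷ = 5.87 − 0.61 − 3.64 − 0.5 × (3.64 − 1.92) = 0.76
ŷ = 0.76 / 0.5 = 1.52

1.52%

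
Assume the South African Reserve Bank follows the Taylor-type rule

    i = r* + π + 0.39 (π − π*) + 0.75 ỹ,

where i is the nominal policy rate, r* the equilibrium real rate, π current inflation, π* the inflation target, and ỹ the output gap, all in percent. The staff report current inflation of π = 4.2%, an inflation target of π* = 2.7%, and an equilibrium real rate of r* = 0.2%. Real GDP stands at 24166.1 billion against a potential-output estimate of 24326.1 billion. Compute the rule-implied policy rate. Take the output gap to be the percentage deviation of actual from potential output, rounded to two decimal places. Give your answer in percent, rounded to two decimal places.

4.49%

Output gap = 100 × (24166.1 − 24326.1) / 24326.1 = -0.66%.
i = 0.20 + 4.20 + 0.39 × (4.20 − 2.70) + 0.75 × (-0.66)
   = 0.20 + 4.2 + 0.585 − 0.495 = 4.49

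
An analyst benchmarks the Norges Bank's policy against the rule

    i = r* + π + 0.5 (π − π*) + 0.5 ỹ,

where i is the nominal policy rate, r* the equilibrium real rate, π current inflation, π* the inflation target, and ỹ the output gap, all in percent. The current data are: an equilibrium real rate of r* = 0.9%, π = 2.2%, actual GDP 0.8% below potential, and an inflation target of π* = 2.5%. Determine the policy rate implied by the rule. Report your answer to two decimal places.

Output 0.8% below potential → ỹ = -0.8.
i = 0.9 + 2.2 + 0.5 × (2.2 − 2.5) + 0.5 × (-0.8)
   = 0.9 + 2.2 − 0.15 − 0.4 = 2.55

2.55%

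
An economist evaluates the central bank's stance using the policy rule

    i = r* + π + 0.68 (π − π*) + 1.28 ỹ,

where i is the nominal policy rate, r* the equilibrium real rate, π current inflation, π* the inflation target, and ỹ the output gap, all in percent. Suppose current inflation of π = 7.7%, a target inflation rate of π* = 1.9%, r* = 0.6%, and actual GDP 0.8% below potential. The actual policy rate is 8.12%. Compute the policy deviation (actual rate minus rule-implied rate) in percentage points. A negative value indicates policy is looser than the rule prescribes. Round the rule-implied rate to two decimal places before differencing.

-3.10 pp

Output 0.8% below potential → ỹ = -0.8.
i = 0.6 + 7.7 + 0.68 × (7.7 − 1.9) + 1.28 × (-0.8)
   = 0.6 + 7.7 + 3.944 − 1.024 = 11.22
Deviation = 8.12 − 11.22 = -3.10 pp.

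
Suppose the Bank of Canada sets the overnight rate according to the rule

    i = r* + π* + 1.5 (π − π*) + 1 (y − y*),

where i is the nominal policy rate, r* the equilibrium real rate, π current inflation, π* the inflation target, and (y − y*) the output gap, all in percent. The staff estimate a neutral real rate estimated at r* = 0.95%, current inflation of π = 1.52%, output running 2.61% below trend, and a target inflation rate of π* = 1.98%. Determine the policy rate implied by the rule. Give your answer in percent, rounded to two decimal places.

-0.37%

Output 2.61% below potential → (y − y*) = -2.61.
i = 0.95 + 1.98 + 1.5 × (1.52 − 1.98) + 1 × (-2.61)
   = 0.95 + 1.98 − 0.69 − 2.61 = -0.37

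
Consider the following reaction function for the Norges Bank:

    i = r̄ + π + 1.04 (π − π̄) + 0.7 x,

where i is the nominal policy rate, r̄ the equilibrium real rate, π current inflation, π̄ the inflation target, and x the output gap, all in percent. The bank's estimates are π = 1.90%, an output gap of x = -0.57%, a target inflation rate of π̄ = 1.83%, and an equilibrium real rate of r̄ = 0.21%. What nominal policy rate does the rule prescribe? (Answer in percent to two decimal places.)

1.78%

i = 0.21 + 1.90 + 1.04 × (1.90 − 1.83) + 0.7 × (-0.57)
   = 0.21 + 1.9 + 0.0728 − 0.399 = 1.78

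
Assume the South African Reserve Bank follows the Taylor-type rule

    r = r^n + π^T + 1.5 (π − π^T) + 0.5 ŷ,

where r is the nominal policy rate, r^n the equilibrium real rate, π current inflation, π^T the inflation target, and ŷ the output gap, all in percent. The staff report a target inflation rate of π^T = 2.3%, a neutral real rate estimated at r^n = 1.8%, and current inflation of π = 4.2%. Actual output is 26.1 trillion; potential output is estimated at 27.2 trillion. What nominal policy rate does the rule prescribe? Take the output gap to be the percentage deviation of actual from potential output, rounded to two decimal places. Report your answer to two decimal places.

4.93%

Output gap = 100 × (26.1 − 27.2) / 27.2 = -4.04%.
r = 1.80 + 2.30 + 1.5 × (4.20 − 2.30) + 0.5 × (-4.04)
   = 1.80 + 2.3 + 2.85 − 2.02 = 4.93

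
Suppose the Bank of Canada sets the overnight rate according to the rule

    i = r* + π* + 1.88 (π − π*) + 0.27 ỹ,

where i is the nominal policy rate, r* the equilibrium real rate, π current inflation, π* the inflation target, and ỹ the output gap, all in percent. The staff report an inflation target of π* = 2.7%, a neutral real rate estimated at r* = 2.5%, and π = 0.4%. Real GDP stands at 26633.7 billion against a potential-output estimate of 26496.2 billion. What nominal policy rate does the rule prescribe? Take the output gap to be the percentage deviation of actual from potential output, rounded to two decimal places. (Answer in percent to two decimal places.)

Output gap = 100 × (26633.7 − 26496.2) / 26496.2 = 0.52%.
i = 2.50 + 2.70 + 1.88 × (0.40 − 2.70) + 0.27 × 0.52
   = 2.50 + 2.7 − 4.324 + 0.1404 = 1.02

1.02%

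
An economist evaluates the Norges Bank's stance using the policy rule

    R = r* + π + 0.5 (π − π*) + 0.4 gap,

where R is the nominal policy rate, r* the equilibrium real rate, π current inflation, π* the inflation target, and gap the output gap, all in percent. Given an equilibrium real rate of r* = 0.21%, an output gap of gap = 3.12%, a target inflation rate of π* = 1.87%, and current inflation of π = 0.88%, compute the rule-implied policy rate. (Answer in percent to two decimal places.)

1.84%

R = 0.21 + 0.88 + 0.5 × (0.88 − 1.87) + 0.4 × 3.12
   = 0.21 + 0.88 − 0.495 + 1.248 = 1.84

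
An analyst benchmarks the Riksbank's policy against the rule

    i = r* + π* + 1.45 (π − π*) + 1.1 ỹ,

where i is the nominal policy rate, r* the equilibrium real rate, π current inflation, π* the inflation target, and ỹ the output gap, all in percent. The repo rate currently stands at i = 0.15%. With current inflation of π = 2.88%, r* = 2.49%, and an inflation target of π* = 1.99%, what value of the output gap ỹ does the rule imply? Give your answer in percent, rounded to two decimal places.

-5.11%

1.1 ỹ = 0.15 − 2.49 − 1.99 − 1.45 × (2.88 − 1.99) = -5.6205
ỹ = -5.6205 / 1.1 = -5.11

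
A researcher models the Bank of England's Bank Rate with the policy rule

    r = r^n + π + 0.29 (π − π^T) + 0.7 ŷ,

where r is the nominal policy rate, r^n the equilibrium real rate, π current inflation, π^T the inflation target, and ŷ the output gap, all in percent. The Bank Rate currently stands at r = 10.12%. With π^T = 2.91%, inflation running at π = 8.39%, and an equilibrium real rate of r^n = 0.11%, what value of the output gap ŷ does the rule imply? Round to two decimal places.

0.7 ŷ = 10.12 − 0.11 − 8.39 − 0.29 × (8.39 − 2.91) = 0.0308
ŷ = 0.0308 / 0.7 = 0.04

0.04%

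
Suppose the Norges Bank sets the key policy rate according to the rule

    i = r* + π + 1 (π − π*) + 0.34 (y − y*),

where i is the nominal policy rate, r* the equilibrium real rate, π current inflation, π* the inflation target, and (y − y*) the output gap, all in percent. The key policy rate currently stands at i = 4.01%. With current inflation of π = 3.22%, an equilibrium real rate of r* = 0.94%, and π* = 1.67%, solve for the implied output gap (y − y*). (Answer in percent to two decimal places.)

0.34 (y − y*) = 4.01 − 0.94 − 3.22 − 1 × (3.22 − 1.67) = -1.7
(y − y*) = -1.7 / 0.34 = -5.00

-5.00%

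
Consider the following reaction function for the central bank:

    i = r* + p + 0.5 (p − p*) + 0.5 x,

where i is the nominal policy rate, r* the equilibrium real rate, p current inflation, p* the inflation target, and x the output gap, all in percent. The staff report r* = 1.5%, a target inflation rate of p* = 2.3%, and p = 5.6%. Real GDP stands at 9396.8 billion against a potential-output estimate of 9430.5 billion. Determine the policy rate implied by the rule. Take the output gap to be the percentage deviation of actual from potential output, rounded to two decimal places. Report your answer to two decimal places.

Output gap = 100 × (9396.8 − 9430.5) / 9430.5 = -0.36%.
i = 1.50 + 5.60 + 0.5 × (5.60 − 2.30) + 0.5 × (-0.36)
   = 1.50 + 5.6 + 1.65 − 0.18 = 8.57

8.57%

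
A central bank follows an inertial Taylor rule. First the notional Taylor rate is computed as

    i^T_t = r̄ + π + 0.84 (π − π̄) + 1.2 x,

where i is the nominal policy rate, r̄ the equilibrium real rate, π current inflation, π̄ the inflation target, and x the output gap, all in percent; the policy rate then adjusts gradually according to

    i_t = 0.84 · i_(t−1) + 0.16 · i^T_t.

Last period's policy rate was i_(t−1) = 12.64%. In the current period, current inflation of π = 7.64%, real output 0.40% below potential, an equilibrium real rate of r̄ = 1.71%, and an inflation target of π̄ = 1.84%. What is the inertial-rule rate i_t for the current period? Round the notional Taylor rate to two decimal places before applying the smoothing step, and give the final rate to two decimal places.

12.82%

Output 0.40% below potential → x = -0.40.
i^T_t = 1.71 + 7.64 + 0.84 × (7.64 − 1.84) + 1.2 × (-0.40)
   = 1.71 + 7.64 + 4.872 − 0.48 = 13.74
i_t = 0.84 × 12.64 + 0.16 × 13.74 = 10.6176 + 2.1984 = 12.82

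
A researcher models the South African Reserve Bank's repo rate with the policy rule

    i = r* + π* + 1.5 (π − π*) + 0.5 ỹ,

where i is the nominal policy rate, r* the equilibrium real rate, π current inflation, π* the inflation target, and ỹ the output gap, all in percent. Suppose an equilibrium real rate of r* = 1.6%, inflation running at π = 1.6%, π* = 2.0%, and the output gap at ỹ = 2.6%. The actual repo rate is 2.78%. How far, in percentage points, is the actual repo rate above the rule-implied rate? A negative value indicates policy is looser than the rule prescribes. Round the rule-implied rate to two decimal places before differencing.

-1.52 pp

i = 1.6 + 2.0 + 1.5 × (1.6 − 2.0) + 0.5 × 2.6
   = 1.6 + 2 − 0.6 + 1.3 = 4.30
Deviation = 2.78 − 4.30 = -1.52 pp.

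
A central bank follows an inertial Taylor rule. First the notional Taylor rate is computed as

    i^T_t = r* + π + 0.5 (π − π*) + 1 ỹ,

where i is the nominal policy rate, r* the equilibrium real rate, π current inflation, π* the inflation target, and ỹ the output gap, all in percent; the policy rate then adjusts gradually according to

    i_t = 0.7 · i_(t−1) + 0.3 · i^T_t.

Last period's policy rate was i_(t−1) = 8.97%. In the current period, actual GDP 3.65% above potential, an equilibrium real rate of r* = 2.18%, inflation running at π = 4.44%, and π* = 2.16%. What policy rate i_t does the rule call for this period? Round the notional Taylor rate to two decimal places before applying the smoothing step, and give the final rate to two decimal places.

Output 3.65% above potential → ỹ = 3.65.
i^T_t = 2.18 + 4.44 + 0.5 × (4.44 − 2.16) + 1 × 3.65
   = 2.18 + 4.44 + 1.14 + 3.65 = 11.41
i_t = 0.7 × 8.97 + 0.3 × 11.41 = 6.279 + 3.423 = 9.70

9.70%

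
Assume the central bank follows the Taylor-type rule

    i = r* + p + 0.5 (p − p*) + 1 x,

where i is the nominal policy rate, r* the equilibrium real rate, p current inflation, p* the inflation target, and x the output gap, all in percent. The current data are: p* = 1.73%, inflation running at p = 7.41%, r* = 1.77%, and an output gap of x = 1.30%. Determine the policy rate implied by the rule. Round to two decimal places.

i = 1.77 + 7.41 + 0.5 × (7.41 − 1.73) + 1 × 1.30
   = 1.77 + 7.41 + 2.84 + 1.3 = 13.32

13.32%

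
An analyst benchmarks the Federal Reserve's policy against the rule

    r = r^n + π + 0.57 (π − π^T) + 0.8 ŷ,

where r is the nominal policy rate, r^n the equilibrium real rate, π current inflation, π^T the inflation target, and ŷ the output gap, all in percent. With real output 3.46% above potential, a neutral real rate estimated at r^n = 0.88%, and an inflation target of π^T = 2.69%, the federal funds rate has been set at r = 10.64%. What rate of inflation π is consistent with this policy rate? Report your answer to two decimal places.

Output 3.46% above potential → ŷ = 3.46.
Collecting π: r = r^n + (1 + 0.57) π − 0.57 π^T + 0.8 ŷ
1.57 π = 10.64 − 0.88 + 0.57 × 2.69 − 0.8 × 3.46 = 8.5253
π = 8.5253 / 1.57 = 5.43

5.43%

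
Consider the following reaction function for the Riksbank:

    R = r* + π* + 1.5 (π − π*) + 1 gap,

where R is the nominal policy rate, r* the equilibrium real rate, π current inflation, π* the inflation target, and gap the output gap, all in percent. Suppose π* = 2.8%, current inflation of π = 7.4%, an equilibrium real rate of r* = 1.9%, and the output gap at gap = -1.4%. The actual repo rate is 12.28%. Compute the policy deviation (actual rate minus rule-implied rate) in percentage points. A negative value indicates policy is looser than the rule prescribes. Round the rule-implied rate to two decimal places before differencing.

2.08 pp

R = 1.9 + 2.8 + 1.5 × (7.4 − 2.8) + 1 × (-1.4)
   = 1.9 + 2.8 + 6.9 − 1.4 = 10.20
Deviation = 12.28 − 10.20 = 2.08 pp.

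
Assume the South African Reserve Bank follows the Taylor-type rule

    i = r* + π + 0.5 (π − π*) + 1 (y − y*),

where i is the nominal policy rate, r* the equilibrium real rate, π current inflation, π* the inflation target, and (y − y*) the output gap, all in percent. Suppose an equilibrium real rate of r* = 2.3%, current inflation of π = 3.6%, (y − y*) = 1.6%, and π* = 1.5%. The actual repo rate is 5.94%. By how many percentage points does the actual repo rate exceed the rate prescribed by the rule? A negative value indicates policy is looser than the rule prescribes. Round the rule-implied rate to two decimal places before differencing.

i = 2.3 + 3.6 + 0.5 × (3.6 − 1.5) + 1 × 1.6
   = 2.3 + 3.6 + 1.05 + 1.6 = 8.55
Deviation = 5.94 − 8.55 = -2.61 pp.

-2.61 pp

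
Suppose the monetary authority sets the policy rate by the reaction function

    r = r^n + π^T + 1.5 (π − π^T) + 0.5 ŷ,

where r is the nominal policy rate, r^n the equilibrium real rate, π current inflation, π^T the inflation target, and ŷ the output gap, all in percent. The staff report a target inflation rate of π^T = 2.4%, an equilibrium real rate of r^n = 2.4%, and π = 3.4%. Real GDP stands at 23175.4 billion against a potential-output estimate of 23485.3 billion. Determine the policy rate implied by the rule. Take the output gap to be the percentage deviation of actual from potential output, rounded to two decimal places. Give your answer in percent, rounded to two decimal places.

Output gap = 100 × (23175.4 − 23485.3) / 23485.3 = -1.32%.
r = 2.40 + 2.40 + 1.5 × (3.40 − 2.40) + 0.5 × (-1.32)
   = 2.40 + 2.4 + 1.5 − 0.66 = 5.64

5.64%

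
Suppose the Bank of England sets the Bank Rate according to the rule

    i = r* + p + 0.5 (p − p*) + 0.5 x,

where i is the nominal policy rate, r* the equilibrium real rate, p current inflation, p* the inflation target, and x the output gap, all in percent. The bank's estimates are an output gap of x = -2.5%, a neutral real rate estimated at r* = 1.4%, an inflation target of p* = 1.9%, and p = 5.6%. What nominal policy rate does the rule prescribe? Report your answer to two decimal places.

i = 1.4 + 5.6 + 0.5 × (5.6 − 1.9) + 0.5 × (-2.5)
   = 1.4 + 5.6 + 1.85 − 1.25 = 7.60

7.60%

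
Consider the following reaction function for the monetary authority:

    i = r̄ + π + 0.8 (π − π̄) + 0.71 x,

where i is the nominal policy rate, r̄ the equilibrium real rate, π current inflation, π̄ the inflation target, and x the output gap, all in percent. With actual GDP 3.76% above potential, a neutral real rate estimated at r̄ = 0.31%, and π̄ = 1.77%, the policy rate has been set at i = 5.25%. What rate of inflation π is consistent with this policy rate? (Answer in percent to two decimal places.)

Output 3.76% above potential → x = 3.76.
Collecting π: i = r̄ + (1 + 0.8) π − 0.8 π̄ + 0.71 x
1.8 π = 5.25 − 0.31 + 0.8 × 1.77 − 0.71 × 3.76 = 3.6864
π = 3.6864 / 1.8 = 2.05

2.05%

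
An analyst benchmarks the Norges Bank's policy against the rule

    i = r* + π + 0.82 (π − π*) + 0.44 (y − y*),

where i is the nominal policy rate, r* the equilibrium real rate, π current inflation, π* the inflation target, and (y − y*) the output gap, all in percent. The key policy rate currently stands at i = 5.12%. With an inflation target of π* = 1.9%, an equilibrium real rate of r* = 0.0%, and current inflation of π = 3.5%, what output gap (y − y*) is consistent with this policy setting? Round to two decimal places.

0.44 (y − y*) = 5.12 − 0.0 − 3.5 − 0.82 × (3.5 − 1.9) = 0.308
(y − y*) = 0.308 / 0.44 = 0.70

0.70%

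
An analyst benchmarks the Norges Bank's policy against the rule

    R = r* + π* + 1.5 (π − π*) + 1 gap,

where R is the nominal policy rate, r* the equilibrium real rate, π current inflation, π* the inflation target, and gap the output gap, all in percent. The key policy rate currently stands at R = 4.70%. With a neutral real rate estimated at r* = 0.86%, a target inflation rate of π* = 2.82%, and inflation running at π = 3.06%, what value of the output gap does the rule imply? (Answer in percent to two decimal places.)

0.66%

1 gap = 4.70 − 0.86 − 2.82 − 1.5 × (3.06 − 2.82) = 0.66
gap = 0.66 / 1 = 0.66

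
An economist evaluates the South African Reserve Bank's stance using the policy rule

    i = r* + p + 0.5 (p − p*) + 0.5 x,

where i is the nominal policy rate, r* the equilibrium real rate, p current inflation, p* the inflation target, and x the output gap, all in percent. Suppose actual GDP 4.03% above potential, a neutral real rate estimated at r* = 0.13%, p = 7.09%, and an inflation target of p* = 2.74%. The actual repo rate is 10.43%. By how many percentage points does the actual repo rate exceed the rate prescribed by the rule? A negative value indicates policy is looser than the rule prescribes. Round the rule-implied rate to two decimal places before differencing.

Output 4.03% above potential → x = 4.03.
i = 0.13 + 7.09 + 0.5 × (7.09 − 2.74) + 0.5 × 4.03
   = 0.13 + 7.09 + 2.175 + 2.015 = 11.41
Deviation = 10.43 − 11.41 = -0.98 pp.

-0.98 pp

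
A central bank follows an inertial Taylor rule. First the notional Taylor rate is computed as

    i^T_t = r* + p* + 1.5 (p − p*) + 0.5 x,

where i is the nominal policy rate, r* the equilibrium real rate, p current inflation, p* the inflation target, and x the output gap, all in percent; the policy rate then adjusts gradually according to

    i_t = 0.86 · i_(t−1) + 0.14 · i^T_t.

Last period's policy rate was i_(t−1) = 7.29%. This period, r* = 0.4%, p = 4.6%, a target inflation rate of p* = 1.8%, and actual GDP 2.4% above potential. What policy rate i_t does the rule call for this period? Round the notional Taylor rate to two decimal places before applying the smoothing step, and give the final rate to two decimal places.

7.33%

Output 2.4% above potential → x = 2.4.
i^T_t = 0.4 + 1.8 + 1.5 × (4.6 − 1.8) + 0.5 × 2.4
   = 0.4 + 1.8 + 4.2 + 1.2 = 7.60
i_t = 0.86 × 7.29 + 0.14 × 7.60 = 6.2694 + 1.064 = 7.33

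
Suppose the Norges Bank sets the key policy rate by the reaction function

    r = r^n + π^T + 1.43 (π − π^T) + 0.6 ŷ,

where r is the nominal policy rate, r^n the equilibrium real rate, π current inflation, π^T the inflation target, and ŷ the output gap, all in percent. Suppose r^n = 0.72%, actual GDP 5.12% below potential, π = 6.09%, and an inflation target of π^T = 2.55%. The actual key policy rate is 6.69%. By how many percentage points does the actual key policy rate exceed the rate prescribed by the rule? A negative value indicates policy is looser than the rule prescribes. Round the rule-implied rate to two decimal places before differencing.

Output 5.12% below potential → ŷ = -5.12.
r = 0.72 + 2.55 + 1.43 × (6.09 − 2.55) + 0.6 × (-5.12)
   = 0.72 + 2.55 + 5.0622 − 3.072 = 5.26
Deviation = 6.69 − 5.26 = 1.43 pp.

1.43 pp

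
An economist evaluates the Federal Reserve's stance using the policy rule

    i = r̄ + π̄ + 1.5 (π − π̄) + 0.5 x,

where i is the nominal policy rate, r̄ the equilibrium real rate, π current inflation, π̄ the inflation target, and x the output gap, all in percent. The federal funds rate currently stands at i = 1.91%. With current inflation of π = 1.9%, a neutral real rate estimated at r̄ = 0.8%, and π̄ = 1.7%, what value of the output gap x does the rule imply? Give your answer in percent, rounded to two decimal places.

0.5 x = 1.91 − 0.8 − 1.7 − 1.5 × (1.9 − 1.7) = -0.89
x = -0.89 / 0.5 = -1.78

-1.78%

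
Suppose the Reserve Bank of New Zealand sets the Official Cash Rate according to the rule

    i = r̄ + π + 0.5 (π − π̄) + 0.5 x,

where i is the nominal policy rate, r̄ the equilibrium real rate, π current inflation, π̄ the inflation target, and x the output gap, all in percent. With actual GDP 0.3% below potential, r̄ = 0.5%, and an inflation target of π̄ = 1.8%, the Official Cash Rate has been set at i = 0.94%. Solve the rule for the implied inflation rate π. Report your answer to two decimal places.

0.99%

Output 0.3% below potential → x = -0.3.
Collecting π: i = r̄ + (1 + 0.5) π − 0.5 π̄ + 0.5 x
1.5 π = 0.94 − 0.5 + 0.5 × 1.8 − 0.5 × (-0.3) = 1.49
π = 1.49 / 1.5 = 0.99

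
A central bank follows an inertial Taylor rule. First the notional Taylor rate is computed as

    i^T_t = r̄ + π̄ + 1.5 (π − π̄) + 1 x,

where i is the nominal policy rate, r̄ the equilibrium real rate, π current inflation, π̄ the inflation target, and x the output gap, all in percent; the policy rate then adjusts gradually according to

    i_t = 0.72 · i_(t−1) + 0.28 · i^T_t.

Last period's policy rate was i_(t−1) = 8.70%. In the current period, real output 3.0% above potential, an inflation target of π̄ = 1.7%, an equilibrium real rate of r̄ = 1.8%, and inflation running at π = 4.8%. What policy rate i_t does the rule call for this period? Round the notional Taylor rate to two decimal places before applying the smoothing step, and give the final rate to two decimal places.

Output 3.0% above potential → x = 3.0.
i^T_t = 1.8 + 1.7 + 1.5 × (4.8 − 1.7) + 1 × 3.0
   = 1.8 + 1.7 + 4.65 + 3 = 11.15
i_t = 0.72 × 8.70 + 0.28 × 11.15 = 6.264 + 3.122 = 9.39

9.39%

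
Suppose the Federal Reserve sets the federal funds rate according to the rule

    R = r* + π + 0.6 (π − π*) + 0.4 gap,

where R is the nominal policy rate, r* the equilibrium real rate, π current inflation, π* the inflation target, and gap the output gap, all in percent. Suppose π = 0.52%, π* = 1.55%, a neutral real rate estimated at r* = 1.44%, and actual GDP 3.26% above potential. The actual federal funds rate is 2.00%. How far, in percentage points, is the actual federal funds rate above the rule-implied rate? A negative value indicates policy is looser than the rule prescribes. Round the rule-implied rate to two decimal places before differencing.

-0.65 pp

Output 3.26% above potential → gap = 3.26.
R = 1.44 + 0.52 + 0.6 × (0.52 − 1.55) + 0.4 × 3.26
   = 1.44 + 0.52 − 0.618 + 1.304 = 2.65
Deviation = 2.00 − 2.65 = -0.65 pp.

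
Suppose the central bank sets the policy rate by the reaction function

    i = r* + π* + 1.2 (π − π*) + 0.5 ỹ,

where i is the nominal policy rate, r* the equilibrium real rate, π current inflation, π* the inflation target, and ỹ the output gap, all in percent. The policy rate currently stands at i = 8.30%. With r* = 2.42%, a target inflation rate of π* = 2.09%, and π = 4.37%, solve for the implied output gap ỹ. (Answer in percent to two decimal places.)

0.5 ỹ = 8.30 − 2.42 − 2.09 − 1.2 × (4.37 − 2.09) = 1.054
ỹ = 1.054 / 0.5 = 2.11

2.11%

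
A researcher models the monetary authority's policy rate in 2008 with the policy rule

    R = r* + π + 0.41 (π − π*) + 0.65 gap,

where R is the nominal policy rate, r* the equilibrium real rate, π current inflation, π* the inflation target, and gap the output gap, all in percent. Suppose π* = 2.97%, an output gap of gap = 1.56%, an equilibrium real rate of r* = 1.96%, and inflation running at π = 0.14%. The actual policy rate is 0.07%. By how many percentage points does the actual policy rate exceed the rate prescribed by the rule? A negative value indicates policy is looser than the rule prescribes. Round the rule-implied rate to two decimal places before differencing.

-1.88 pp

R = 1.96 + 0.14 + 0.41 × (0.14 − 2.97) + 0.65 × 1.56
   = 1.96 + 0.14 − 1.1603 + 1.014 = 1.95
Deviation = 0.07 − 1.95 = -1.88 pp.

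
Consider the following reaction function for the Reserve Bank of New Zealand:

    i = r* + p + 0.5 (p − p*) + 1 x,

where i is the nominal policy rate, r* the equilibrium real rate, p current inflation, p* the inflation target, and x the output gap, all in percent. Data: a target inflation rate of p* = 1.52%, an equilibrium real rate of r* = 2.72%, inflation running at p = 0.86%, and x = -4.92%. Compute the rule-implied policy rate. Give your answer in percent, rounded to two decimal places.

-1.67%

i = 2.72 + 0.86 + 0.5 × (0.86 − 1.52) + 1 × (-4.92)
   = 2.72 + 0.86 − 0.33 − 4.92 = -1.67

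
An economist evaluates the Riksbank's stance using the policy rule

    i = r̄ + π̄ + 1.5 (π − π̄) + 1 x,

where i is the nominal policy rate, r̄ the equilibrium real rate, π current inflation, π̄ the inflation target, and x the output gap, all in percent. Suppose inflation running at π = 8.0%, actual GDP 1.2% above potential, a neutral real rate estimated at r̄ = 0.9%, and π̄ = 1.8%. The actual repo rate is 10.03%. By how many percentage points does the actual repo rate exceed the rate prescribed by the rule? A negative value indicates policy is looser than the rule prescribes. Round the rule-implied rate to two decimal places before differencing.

Output 1.2% above potential → x = 1.2.
i = 0.9 + 1.8 + 1.5 × (8.0 − 1.8) + 1 × 1.2
   = 0.9 + 1.8 + 9.3 + 1.2 = 13.20
Deviation = 10.03 − 13.20 = -3.17 pp.

-3.17 pp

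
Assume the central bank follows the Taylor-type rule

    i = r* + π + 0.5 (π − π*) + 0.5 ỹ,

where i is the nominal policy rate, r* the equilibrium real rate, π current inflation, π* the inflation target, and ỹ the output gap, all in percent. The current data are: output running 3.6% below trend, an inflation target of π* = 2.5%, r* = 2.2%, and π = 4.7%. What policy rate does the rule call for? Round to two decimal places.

Output 3.6% below potential → ỹ = -3.6.
i = 2.2 + 4.7 + 0.5 × (4.7 − 2.5) + 0.5 × (-3.6)
   = 2.2 + 4.7 + 1.1 − 1.8 = 6.20

6.20%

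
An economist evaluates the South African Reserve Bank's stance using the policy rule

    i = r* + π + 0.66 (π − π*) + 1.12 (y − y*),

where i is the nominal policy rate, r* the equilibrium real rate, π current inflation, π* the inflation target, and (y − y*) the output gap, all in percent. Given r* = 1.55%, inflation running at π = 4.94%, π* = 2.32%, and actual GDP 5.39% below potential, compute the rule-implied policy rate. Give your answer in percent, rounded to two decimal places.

2.18%

Output 5.39% below potential → (y − y*) = -5.39.
i = 1.55 + 4.94 + 0.66 × (4.94 − 2.32) + 1.12 × (-5.39)
   = 1.55 + 4.94 + 1.7292 − 6.0368 = 2.18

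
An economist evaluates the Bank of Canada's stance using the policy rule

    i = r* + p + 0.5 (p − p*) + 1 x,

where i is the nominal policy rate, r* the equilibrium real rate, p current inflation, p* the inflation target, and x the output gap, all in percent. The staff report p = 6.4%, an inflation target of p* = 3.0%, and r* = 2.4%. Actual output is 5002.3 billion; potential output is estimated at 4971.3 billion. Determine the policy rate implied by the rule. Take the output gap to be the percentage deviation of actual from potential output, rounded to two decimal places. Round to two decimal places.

11.12%

Output gap = 100 × (5002.3 − 4971.3) / 4971.3 = 0.62%.
i = 2.40 + 6.40 + 0.5 × (6.40 − 3.00) + 1 × 0.62
   = 2.40 + 6.4 + 1.7 + 0.62 = 11.12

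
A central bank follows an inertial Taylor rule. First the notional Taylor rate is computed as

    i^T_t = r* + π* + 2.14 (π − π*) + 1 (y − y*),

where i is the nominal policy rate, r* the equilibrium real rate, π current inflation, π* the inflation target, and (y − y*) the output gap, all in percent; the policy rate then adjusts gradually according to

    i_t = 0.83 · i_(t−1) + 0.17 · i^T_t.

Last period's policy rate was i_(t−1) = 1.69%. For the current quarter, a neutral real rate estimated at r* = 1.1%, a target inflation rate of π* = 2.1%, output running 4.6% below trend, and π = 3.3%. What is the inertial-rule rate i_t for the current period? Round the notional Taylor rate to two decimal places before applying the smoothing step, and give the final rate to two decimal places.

1.60%

Output 4.6% below potential → (y − y*) = -4.6.
i^T_t = 1.1 + 2.1 + 2.14 × (3.3 − 2.1) + 1 × (-4.6)
   = 1.1 + 2.1 + 2.568 − 4.6 = 1.17
i_t = 0.83 × 1.69 + 0.17 × 1.17 = 1.4027 + 0.1989 = 1.60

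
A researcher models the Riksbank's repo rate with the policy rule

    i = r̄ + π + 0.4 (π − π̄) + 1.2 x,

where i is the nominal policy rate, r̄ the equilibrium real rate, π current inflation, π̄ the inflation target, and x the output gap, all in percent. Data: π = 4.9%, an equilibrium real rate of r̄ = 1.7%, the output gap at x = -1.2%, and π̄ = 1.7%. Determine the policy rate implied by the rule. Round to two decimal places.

6.44%

i = 1.7 + 4.9 + 0.4 × (4.9 − 1.7) + 1.2 × (-1.2)
   = 1.7 + 4.9 + 1.28 − 1.44 = 6.44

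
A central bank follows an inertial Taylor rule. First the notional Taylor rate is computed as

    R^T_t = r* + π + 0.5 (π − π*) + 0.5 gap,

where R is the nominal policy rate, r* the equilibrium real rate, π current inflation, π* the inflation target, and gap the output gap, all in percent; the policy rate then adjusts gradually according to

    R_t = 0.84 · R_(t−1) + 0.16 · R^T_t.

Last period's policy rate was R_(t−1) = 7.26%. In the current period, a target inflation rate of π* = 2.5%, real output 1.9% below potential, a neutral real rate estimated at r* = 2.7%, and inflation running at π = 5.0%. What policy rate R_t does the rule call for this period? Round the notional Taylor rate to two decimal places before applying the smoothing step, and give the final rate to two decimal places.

Output 1.9% below potential → gap = -1.9.
R^T_t = 2.7 + 5.0 + 0.5 × (5.0 − 2.5) + 0.5 × (-1.9)
   = 2.7 + 5 + 1.25 − 0.95 = 8.00
R_t = 0.84 × 7.26 + 0.16 × 8.00 = 6.0984 + 1.28 = 7.38

7.38%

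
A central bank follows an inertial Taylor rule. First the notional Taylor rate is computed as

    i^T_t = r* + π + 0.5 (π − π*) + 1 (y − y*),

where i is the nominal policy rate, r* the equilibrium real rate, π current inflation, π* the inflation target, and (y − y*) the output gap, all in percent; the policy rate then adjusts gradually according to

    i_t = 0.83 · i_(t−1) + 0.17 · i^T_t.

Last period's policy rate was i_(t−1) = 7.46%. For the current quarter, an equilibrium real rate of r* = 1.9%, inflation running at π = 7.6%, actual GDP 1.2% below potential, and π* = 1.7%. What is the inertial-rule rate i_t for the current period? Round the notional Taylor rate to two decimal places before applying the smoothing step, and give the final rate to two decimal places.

8.10%

Output 1.2% below potential → (y − y*) = -1.2.
i^T_t = 1.9 + 7.6 + 0.5 × (7.6 − 1.7) + 1 × (-1.2)
   = 1.9 + 7.6 + 2.95 − 1.2 = 11.25
i_t = 0.83 × 7.46 + 0.17 × 11.25 = 6.1918 + 1.9125 = 8.10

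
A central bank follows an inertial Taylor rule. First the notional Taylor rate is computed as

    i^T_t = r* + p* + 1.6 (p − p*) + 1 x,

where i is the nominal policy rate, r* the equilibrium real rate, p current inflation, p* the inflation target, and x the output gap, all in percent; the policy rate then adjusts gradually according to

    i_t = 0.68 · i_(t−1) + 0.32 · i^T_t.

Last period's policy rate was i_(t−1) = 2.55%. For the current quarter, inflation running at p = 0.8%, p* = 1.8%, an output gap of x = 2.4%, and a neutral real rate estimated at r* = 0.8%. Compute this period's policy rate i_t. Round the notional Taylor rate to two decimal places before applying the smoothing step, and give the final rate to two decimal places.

i^T_t = 0.8 + 1.8 + 1.6 × (0.8 − 1.8) + 1 × 2.4
   = 0.8 + 1.8 − 1.6 + 2.4 = 3.40
i_t = 0.68 × 2.55 + 0.32 × 3.40 = 1.734 + 1.088 = 2.82

2.82%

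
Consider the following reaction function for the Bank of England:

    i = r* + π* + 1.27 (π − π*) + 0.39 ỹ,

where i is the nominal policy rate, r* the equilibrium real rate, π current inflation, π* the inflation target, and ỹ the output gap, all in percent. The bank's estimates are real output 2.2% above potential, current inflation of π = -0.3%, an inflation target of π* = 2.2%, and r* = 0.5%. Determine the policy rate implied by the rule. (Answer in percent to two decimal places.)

Output 2.2% above potential → ỹ = 2.2.
i = 0.5 + 2.2 + 1.27 × (-0.3 − 2.2) + 0.39 × 2.2
   = 0.5 + 2.2 − 3.175 + 0.858 = 0.38

0.38%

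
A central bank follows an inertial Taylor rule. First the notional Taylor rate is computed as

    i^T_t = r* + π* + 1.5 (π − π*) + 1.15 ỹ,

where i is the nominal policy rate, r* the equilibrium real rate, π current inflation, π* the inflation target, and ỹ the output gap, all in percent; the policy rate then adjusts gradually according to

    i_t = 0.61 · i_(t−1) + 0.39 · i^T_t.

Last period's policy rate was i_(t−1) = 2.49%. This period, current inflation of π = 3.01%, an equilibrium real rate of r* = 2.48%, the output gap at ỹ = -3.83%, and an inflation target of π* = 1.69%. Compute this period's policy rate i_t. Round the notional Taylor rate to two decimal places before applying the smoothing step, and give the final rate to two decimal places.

2.20%

i^T_t = 2.48 + 1.69 + 1.5 × (3.01 − 1.69) + 1.15 × (-3.83)
   = 2.48 + 1.69 + 1.98 − 4.4045 = 1.75
i_t = 0.61 × 2.49 + 0.39 × 1.75 = 1.5189 + 0.6825 = 2.20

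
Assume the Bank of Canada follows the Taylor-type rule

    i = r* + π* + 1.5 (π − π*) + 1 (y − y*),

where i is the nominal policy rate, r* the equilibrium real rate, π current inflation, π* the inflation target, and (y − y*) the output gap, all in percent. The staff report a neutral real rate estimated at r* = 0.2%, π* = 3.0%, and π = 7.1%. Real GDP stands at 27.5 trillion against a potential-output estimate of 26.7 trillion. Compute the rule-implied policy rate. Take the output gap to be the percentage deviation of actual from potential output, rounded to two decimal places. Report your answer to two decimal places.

12.35%

Output gap = 100 × (27.5 − 26.7) / 26.7 = 3.00%.
i = 0.20 + 3.00 + 1.5 × (7.10 − 3.00) + 1 × 3.00
   = 0.20 + 3 + 6.15 + 3 = 12.35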